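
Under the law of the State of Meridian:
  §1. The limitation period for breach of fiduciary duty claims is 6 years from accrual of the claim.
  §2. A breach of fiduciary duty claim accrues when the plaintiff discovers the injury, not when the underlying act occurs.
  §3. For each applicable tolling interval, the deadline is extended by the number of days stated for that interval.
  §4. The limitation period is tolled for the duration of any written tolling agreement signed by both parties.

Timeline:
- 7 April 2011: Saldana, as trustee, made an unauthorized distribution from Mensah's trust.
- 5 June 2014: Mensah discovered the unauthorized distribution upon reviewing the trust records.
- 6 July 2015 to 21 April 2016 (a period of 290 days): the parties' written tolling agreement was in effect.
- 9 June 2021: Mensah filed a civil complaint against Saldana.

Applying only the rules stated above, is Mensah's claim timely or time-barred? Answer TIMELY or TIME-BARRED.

TIME-BARRED

Under the discovery rule, the claim accrued on 5 June 2014, when Mensah discovered the injury — not on the 7 April 2011 date of the underlying act.
Adding the 6 years base period to 5 June 2014 gives a deadline of 5 June 2020, before any tolling.
The written tolling agreement from 6 July 2015 to 21 April 2016 tolled the period for 290 days, extending the deadline to 22 March 2021.
Filing on 9 June 2021 missed the 22 March 2021 deadline — the action is time-barred.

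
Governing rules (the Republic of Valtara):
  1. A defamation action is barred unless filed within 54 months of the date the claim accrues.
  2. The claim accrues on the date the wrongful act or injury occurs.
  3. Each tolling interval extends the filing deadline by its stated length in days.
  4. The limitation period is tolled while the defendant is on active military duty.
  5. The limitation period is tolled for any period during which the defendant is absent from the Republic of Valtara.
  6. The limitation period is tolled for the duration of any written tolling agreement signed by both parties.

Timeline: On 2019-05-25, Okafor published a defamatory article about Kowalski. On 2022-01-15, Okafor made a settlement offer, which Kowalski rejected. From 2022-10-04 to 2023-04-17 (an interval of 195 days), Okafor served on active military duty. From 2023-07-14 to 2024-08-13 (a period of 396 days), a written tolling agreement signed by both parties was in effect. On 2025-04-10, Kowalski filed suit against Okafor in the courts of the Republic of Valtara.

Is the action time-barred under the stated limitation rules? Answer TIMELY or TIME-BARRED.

The claim accrued on 2019-05-25, when the wrongful act occurred.
Adding the 54 months base period to 2019-05-25 gives a deadline of 2023-11-25, before any tolling.
The period was tolled for 195 days by the defendant's active military service (2022-10-04 to 2023-04-17), pushing the deadline to 2024-06-07.
The period was tolled for 396 days by the written tolling agreement (2023-07-14 to 2024-08-13), pushing the deadline to 2025-07-08.
The other events in the timeline have no effect on the limitation period under the stated rules.
Filing on 2025-04-10 beat the 2025-07-08 deadline — the action is timely.

TIMELY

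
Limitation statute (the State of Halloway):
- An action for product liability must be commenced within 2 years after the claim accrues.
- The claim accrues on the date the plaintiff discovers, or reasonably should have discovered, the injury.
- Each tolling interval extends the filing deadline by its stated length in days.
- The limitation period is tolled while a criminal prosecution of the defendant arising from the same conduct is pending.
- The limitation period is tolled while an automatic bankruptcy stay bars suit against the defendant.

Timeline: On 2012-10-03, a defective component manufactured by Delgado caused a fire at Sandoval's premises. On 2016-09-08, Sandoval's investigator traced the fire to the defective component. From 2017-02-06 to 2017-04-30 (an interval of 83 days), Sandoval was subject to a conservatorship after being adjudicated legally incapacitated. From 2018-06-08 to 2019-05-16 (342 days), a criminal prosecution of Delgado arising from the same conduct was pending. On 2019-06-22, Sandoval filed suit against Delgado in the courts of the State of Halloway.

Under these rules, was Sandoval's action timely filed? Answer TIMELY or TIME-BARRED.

TIMELY

The claim did not accrue until Sandoval discovered the injury on 2016-09-08; the 2012-10-03 act date does not start the clock under the stated rule.
The untolled deadline — 2 years after 2016-09-08 — is 2018-09-08.
The period was tolled for 342 days by the pending criminal prosecution (2018-06-08 to 2019-05-16), pushing the deadline to 2019-08-16.
Although the plaintiff's incapacity ran from 2017-02-06 to 2017-04-30, the stated rules do not make that a tolling event, so it is disregarded.
Sandoval filed on 2019-06-22, before the 2019-08-16 deadline, so the action is timely.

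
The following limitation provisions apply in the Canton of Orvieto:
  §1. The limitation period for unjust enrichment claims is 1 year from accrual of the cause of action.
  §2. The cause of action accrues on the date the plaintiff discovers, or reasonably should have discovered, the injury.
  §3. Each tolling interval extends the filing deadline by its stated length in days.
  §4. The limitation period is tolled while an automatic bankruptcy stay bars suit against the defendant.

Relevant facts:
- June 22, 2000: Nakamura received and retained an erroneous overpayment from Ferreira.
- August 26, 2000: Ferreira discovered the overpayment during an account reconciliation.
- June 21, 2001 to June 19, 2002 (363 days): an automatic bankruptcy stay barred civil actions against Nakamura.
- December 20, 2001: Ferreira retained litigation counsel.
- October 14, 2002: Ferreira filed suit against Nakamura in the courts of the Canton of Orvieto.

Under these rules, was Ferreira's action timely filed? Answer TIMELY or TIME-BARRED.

The claim did not accrue until Ferreira discovered the injury on August 26, 2000; the June 22, 2000 act date does not start the clock under the stated rule.
1 year from August 26, 2000 is August 26, 2001.
Because the automatic bankruptcy stay ran from June 21, 2001 to June 19, 2002, the deadline is extended by 363 days to August 24, 2002.
None of the other events listed affects the running of the period under the stated rules.
The October 14, 2002 filing falls after the August 24, 2002 deadline; the claim is time-barred.

TIME-BARRED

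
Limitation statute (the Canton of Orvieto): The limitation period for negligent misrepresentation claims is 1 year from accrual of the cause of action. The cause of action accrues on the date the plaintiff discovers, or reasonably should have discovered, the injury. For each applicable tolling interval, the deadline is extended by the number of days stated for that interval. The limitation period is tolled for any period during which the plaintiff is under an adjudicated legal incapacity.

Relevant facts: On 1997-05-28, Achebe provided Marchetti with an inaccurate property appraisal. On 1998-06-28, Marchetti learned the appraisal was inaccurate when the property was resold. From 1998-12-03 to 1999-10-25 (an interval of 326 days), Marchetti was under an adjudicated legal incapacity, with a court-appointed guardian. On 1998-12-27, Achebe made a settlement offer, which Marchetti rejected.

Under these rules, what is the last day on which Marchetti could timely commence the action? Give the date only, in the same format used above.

The claim did not accrue until Marchetti discovered the injury on 1998-06-28; the 1997-05-28 act date does not start the clock under the stated rule.
The untolled deadline — 1 year after 1998-06-28 — is 1999-06-28.
The plaintiff's legal incapacity from 1998-12-03 to 1999-10-25 tolled the period for 326 days, extending the deadline to 2000-05-19.
None of the other events listed affects the running of the period under the stated rules.

2000-05-19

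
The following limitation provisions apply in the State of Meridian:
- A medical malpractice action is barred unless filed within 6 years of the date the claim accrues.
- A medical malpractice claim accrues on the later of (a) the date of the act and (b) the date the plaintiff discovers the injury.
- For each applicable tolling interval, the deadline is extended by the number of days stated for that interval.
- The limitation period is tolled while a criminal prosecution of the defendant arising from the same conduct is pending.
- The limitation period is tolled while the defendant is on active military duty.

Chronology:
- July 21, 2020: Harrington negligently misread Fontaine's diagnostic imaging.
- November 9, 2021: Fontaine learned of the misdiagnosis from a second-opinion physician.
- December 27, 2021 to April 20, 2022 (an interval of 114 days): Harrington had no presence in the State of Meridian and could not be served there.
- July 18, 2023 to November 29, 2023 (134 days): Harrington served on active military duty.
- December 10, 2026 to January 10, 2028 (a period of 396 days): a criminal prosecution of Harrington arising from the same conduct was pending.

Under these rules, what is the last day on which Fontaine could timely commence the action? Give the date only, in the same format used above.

The claim accrued on November 9, 2021 — the later of the July 21, 2020 act and the November 9, 2021 discovery.
Adding the 6 years base period to November 9, 2021 gives a deadline of November 9, 2027, before any tolling.
The defendant's active military service from July 18, 2023 to November 29, 2023 tolled the period for 134 days, extending the deadline to March 22, 2028.
The period was tolled for 396 days by the pending criminal prosecution (December 10, 2026 to January 10, 2028), pushing the deadline to April 22, 2029.
No stated provision tolls the period for the defendant's absence, so the interval from December 27, 2021 to April 20, 2022 has no effect on the deadline.

April 22, 2029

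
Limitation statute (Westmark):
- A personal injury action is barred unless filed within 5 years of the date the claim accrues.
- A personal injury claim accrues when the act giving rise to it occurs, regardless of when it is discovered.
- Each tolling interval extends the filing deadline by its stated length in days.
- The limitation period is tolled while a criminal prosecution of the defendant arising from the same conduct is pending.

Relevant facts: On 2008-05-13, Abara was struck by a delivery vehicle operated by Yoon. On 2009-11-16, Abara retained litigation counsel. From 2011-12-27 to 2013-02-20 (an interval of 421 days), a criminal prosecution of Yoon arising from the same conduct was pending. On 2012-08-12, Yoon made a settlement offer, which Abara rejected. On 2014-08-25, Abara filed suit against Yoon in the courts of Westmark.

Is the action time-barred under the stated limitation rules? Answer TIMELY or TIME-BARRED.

The claim accrued on 2008-05-13, when the wrongful act occurred.
The untolled deadline — 5 years after 2008-05-13 — is 2013-05-13.
The pending criminal prosecution from 2011-12-27 to 2013-02-20 tolled the period for 421 days, extending the deadline to 2014-07-08.
The other events in the timeline have no effect on the limitation period under the stated rules.
The 2014-08-25 filing falls after the 2014-07-08 deadline; the claim is time-barred.

TIME-BARRED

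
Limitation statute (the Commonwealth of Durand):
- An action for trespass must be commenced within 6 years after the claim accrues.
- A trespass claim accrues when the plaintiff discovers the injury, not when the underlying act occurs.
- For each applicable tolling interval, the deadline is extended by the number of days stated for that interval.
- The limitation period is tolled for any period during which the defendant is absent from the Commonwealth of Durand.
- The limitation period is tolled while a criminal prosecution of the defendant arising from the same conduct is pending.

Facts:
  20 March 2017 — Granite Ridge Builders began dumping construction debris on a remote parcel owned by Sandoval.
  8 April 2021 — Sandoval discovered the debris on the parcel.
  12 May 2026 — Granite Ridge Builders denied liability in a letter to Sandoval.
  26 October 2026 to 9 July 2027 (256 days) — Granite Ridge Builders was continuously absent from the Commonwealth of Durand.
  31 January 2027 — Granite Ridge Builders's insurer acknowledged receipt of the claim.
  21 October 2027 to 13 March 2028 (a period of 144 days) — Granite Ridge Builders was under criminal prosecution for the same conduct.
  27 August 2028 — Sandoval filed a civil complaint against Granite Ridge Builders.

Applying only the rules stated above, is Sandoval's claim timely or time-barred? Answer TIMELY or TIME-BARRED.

Under the discovery rule, the claim accrued on 8 April 2021, when Sandoval discovered the injury — not on the 20 March 2017 date of the underlying act.
Adding the 6 years base period to 8 April 2021 gives a deadline of 8 April 2027, before any tolling.
The period was tolled for 256 days by the defendant's absence from the jurisdiction (26 October 2026 to 9 July 2027), pushing the deadline to 20 December 2027.
The period was tolled for 144 days by the pending criminal prosecution (21 October 2027 to 13 March 2028), pushing the deadline to 12 May 2028.
The other events in the timeline have no effect on the limitation period under the stated rules.
The 27 August 2028 filing falls after the 12 May 2028 deadline; the claim is time-barred.

TIME-BARRED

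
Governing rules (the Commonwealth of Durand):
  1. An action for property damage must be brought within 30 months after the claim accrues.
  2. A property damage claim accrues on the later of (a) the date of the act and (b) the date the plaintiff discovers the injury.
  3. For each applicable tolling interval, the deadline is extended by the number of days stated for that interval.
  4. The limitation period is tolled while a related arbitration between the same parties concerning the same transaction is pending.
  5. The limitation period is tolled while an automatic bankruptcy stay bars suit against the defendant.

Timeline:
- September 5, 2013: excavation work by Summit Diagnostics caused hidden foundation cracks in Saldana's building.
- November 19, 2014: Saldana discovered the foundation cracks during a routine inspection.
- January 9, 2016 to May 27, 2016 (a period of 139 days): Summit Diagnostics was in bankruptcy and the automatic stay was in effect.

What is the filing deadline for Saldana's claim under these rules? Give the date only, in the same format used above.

The claim accrued on November 19, 2014 — the later of the September 5, 2013 act and the November 19, 2014 discovery.
The untolled deadline — 30 months after November 19, 2014 — is May 19, 2017.
The period was tolled for 139 days by the automatic bankruptcy stay (January 9, 2016 to May 27, 2016), pushing the deadline to October 5, 2017.

October 5, 2017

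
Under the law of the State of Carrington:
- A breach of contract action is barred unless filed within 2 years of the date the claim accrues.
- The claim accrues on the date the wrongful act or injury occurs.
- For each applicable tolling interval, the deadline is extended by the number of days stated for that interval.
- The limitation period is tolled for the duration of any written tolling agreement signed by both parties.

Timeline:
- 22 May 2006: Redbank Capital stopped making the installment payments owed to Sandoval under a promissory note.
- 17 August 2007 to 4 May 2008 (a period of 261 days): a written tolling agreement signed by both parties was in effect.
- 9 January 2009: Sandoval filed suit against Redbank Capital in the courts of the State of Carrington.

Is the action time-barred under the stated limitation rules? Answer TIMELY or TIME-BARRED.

The claim accrued on 22 May 2006, when the wrongful act occurred.
The untolled deadline — 2 years after 22 May 2006 — is 22 May 2008.
The period was tolled for 261 days by the written tolling agreement (17 August 2007 to 4 May 2008), pushing the deadline to 7 February 2009.
Filing on 9 January 2009 beat the 7 February 2009 deadline — the action is timely.

TIMELY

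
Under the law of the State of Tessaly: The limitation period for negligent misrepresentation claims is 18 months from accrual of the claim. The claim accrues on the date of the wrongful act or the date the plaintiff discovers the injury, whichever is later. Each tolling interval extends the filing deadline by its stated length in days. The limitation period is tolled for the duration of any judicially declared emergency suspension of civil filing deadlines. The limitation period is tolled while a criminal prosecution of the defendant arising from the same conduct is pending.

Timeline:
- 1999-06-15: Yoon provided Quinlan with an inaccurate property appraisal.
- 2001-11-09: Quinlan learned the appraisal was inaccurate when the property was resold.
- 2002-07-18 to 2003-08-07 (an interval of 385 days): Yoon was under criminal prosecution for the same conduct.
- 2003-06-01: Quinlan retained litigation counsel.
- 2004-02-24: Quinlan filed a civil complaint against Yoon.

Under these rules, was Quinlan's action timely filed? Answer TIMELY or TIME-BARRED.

TIMELY

Taking the later of the act (1999-06-15) and discovery (2001-11-09), the claim accrued on 2001-11-09.
The untolled deadline — 18 months after 2001-11-09 — is 2003-05-09.
The pending criminal prosecution from 2002-07-18 to 2003-08-07 tolled the period for 385 days, extending the deadline to 2004-05-28.
None of the other events listed affects the running of the period under the stated rules.
The 2004-02-24 filing precedes the 2004-05-28 deadline; the claim is timely.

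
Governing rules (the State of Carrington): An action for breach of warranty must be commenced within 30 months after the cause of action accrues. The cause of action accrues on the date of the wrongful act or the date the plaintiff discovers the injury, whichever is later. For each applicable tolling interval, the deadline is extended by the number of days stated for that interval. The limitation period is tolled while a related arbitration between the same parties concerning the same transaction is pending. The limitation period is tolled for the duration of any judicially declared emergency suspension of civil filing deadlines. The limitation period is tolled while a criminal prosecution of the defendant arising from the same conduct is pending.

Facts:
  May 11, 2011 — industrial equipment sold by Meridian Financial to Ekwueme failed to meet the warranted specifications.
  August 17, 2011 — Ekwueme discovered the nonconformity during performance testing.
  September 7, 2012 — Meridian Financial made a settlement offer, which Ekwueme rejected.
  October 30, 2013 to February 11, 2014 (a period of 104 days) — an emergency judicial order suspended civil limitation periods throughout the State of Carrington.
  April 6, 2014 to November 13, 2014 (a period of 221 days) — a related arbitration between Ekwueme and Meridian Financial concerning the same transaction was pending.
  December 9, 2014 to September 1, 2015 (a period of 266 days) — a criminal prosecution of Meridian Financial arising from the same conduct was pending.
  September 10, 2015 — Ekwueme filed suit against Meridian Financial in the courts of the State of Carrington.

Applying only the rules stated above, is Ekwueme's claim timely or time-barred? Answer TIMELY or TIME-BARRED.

Because discovery on August 17, 2011 post-dates the May 11, 2011 act, accrual under the later-of rule falls on August 17, 2011.
Adding the 30 months base period to August 17, 2011 gives a deadline of February 17, 2014, before any tolling.
The emergency suspension of filing deadlines from October 30, 2013 to February 11, 2014 tolled the period for 104 days, extending the deadline to June 1, 2014.
The period was tolled for 221 days by the pending related arbitration (April 6, 2014 to November 13, 2014), pushing the deadline to January 8, 2015.
The pending criminal prosecution from December 9, 2014 to September 1, 2015 tolled the period for 266 days, extending the deadline to October 1, 2015.
The other events in the timeline have no effect on the limitation period under the stated rules.
The September 10, 2015 filing precedes the October 1, 2015 deadline; the claim is timely.

TIMELY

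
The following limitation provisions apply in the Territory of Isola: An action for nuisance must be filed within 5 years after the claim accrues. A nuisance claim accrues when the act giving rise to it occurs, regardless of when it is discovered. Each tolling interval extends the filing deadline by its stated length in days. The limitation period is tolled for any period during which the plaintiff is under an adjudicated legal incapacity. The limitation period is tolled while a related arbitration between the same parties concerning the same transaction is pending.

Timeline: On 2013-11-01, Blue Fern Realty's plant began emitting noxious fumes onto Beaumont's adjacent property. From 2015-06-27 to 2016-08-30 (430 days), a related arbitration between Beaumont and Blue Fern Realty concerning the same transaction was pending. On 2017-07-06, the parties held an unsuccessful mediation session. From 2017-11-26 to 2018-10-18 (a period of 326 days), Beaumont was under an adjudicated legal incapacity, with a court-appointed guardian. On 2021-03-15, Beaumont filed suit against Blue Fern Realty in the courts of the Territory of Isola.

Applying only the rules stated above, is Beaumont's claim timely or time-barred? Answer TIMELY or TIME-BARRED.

The limitation period began to run on 2013-11-01.
5 years from 2013-11-01 is 2018-11-01.
The period was tolled for 430 days by the pending related arbitration (2015-06-27 to 2016-08-30), pushing the deadline to 2020-01-05.
The plaintiff's legal incapacity from 2017-11-26 to 2018-10-18 tolled the period for 326 days, extending the deadline to 2020-11-26.
None of the other events listed affects the running of the period under the stated rules.
The 2021-03-15 filing falls after the 2020-11-26 deadline; the claim is time-barred.

TIME-BARRED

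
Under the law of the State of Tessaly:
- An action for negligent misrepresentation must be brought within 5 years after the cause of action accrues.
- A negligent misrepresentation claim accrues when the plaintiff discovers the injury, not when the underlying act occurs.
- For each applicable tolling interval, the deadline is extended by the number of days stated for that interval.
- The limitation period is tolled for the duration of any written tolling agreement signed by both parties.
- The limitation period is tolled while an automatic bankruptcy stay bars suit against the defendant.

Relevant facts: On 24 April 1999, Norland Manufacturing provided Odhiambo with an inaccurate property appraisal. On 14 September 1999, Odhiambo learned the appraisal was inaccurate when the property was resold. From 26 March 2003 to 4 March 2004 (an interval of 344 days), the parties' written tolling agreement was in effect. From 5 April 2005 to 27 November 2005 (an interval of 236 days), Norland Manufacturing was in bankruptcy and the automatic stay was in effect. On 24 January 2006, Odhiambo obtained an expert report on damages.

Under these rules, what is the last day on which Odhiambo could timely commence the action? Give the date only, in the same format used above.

17 April 2006

Accrual is tied to discovery, so the period began on 14 September 1999 rather than on 24 April 1999 when the act occurred.
Adding the 5 years base period to 14 September 1999 gives a deadline of 14 September 2004, before any tolling.
The period was tolled for 344 days by the written tolling agreement (26 March 2003 to 4 March 2004), pushing the deadline to 24 August 2005.
The automatic bankruptcy stay from 5 April 2005 to 27 November 2005 tolled the period for 236 days, extending the deadline to 17 April 2006.
The other events in the timeline have no effect on the limitation period under the stated rules.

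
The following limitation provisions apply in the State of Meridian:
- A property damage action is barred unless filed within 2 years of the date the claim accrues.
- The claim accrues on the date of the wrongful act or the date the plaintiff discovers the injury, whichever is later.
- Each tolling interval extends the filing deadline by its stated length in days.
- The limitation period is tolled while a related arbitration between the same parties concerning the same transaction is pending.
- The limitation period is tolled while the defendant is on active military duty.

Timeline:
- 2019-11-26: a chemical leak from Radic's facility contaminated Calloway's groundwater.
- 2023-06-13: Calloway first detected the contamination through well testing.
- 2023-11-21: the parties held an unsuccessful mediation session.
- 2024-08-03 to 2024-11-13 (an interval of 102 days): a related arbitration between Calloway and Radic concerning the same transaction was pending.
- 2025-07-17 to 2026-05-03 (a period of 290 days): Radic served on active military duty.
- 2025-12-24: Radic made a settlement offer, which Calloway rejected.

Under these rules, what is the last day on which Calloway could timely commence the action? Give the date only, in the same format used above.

Taking the later of the act (2019-11-26) and discovery (2023-06-13), the claim accrued on 2023-06-13.
2 years from 2023-06-13 is 2025-06-13.
The pending related arbitration from 2024-08-03 to 2024-11-13 tolled the period for 102 days, extending the deadline to 2025-09-23.
The period was tolled for 290 days by the defendant's active military service (2025-07-17 to 2026-05-03), pushing the deadline to 2026-07-10.
Nothing else in the chronology tolls or restarts the period.

2026-07-10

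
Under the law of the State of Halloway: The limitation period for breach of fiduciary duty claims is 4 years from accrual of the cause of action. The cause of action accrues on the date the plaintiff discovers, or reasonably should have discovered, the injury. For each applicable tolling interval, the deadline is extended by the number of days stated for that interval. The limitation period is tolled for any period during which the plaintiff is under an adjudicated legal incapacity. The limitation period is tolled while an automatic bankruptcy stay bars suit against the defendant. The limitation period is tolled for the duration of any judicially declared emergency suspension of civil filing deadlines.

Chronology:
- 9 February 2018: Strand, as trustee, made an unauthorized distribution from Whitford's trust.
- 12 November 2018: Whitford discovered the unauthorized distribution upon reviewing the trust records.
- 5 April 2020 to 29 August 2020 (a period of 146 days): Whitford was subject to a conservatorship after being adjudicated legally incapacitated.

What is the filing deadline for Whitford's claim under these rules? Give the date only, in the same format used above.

7 April 2023

Accrual is tied to discovery, so the period began on 12 November 2018 rather than on 9 February 2018 when the act occurred.
4 years from 12 November 2018 is 12 November 2022.
The period was tolled for 146 days by the plaintiff's legal incapacity (5 April 2020 to 29 August 2020), pushing the deadline to 7 April 2023.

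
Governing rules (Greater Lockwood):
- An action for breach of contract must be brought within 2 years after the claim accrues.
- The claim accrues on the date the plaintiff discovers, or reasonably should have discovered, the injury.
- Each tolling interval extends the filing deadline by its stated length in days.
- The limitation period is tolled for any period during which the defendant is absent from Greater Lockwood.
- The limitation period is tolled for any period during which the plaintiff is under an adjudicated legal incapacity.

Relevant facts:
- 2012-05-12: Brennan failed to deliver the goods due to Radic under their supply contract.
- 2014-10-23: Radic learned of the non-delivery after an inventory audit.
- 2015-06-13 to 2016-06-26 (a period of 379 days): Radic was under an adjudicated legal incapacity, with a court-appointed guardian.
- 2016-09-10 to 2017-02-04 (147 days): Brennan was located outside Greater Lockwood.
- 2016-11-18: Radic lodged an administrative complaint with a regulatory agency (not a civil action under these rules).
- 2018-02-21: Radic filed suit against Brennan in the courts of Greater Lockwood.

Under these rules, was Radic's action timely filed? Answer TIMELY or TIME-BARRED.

TIMELY

Under the discovery rule, the claim accrued on 2014-10-23, when Radic discovered the injury — not on the 2012-05-12 date of the underlying act.
2 years from 2014-10-23 is 2016-10-23.
The period was tolled for 379 days by the plaintiff's legal incapacity (2015-06-13 to 2016-06-26), pushing the deadline to 2017-11-06.
The period was tolled for 147 days by the defendant's absence from the jurisdiction (2016-09-10 to 2017-02-04), pushing the deadline to 2018-04-02.
The other events in the timeline have no effect on the limitation period under the stated rules.
Radic filed on 2018-02-21, before the 2018-04-02 deadline, so the action is timely.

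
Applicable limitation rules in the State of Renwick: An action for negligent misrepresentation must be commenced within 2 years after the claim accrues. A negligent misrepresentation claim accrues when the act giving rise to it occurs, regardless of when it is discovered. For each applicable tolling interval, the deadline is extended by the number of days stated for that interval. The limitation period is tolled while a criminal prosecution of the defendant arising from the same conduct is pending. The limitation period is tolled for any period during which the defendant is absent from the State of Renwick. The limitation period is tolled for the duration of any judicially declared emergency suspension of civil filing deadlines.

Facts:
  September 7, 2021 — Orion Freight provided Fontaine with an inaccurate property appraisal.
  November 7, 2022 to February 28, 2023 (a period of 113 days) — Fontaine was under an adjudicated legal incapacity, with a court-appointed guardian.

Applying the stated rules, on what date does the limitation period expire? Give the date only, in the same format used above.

September 7, 2023

The claim accrued on September 7, 2021, the date of the act.
2 years from September 7, 2021 is September 7, 2023.
The plaintiff's legal incapacity from November 7, 2022 to February 28, 2023 does not toll the period, because no stated rule makes the plaintiff's incapacity a tolling event.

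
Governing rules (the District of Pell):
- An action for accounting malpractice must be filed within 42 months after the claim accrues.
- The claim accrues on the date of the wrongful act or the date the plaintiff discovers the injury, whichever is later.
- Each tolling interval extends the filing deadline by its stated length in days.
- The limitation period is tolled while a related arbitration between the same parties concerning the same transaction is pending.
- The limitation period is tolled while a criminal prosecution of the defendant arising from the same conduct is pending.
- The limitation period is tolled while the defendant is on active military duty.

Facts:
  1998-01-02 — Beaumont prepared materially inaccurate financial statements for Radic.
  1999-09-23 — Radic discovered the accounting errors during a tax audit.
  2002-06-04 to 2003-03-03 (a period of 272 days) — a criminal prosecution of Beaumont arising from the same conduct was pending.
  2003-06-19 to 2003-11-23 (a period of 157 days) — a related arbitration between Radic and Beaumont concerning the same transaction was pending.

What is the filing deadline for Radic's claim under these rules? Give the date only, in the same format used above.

2004-05-25

Taking the later of the act (1998-01-02) and discovery (1999-09-23), the claim accrued on 1999-09-23.
The untolled deadline — 42 months after 1999-09-23 — is 2003-03-23.
The period was tolled for 272 days by the pending criminal prosecution (2002-06-04 to 2003-03-03), pushing the deadline to 2003-12-20.
The period was tolled for 157 days by the pending related arbitration (2003-06-19 to 2003-11-23), pushing the deadline to 2004-05-25.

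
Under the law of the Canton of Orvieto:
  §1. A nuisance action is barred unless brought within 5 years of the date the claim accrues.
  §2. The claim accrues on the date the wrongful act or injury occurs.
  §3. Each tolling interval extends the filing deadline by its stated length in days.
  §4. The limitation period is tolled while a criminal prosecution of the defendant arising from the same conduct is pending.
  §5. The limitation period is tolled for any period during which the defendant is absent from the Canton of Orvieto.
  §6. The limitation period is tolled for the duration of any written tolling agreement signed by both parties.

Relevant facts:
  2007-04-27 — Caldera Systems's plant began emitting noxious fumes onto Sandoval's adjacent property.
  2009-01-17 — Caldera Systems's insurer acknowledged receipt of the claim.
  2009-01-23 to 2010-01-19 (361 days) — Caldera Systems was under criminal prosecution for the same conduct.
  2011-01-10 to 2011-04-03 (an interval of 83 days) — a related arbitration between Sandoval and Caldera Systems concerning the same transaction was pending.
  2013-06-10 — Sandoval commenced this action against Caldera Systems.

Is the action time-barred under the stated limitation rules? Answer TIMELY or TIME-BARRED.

The claim accrued on 2007-04-27, the date of the act.
Adding the 5 years base period to 2007-04-27 gives a deadline of 2012-04-27, before any tolling.
The pending criminal prosecution from 2009-01-23 to 2010-01-19 tolled the period for 361 days, extending the deadline to 2013-04-23.
Although a pending arbitration ran from 2011-01-10 to 2011-04-03, the stated rules do not make that a tolling event, so it is disregarded.
None of the other events listed affects the running of the period under the stated rules.
Sandoval filed on 2013-06-10, after the 2013-04-23 deadline, so the action is time-barred.

TIME-BARRED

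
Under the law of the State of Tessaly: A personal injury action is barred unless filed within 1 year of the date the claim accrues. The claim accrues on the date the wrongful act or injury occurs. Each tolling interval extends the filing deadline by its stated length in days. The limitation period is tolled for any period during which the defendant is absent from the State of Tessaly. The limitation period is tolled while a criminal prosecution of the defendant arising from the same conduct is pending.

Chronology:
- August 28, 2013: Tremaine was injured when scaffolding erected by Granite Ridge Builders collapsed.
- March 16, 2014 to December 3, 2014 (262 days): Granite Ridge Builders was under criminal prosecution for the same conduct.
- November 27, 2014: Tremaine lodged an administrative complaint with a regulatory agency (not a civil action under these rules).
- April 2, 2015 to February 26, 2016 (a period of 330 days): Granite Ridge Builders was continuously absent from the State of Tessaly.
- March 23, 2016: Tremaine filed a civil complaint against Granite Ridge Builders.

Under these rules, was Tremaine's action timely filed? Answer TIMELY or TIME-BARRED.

The limitation period began to run on August 28, 2013.
The untolled deadline — 1 year after August 28, 2013 — is August 28, 2014.
Because the pending criminal prosecution ran from March 16, 2014 to December 3, 2014, the deadline is extended by 262 days to May 17, 2015.
Because the defendant's absence from the jurisdiction ran from April 2, 2015 to February 26, 2016, the deadline is extended by 330 days to April 11, 2016.
None of the other events listed affects the running of the period under the stated rules.
The March 23, 2016 filing precedes the April 11, 2016 deadline; the claim is timely.

TIMELY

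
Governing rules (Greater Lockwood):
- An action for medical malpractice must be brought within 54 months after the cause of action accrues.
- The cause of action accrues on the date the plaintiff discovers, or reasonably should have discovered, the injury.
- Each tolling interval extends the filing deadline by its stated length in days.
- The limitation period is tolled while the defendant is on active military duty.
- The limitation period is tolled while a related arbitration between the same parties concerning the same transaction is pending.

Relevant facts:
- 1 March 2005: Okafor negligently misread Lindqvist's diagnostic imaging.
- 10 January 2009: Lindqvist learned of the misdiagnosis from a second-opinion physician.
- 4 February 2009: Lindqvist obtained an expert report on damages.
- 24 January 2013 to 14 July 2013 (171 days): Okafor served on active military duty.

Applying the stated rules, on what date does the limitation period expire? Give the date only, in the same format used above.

28 December 2013

Under the discovery rule, the claim accrued on 10 January 2009, when Lindqvist discovered the injury — not on the 1 March 2005 date of the underlying act.
Adding the 54 months base period to 10 January 2009 gives a deadline of 10 July 2013, before any tolling.
The period was tolled for 171 days by the defendant's active military service (24 January 2013 to 14 July 2013), pushing the deadline to 28 December 2013.
None of the other events listed affects the running of the period under the stated rules.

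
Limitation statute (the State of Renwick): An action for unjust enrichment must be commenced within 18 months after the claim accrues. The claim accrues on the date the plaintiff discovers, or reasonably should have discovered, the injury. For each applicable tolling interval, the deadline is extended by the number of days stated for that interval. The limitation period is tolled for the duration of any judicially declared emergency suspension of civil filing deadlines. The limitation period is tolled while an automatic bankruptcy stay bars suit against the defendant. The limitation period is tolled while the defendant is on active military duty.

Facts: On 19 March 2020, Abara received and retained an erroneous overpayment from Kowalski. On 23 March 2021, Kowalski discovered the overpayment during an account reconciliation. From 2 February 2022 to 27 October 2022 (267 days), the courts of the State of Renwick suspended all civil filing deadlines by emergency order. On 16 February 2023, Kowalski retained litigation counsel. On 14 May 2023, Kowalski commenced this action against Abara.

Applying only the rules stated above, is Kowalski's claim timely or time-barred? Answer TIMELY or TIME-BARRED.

Accrual is tied to discovery, so the period began on 23 March 2021 rather than on 19 March 2020 when the act occurred.
The untolled deadline — 18 months after 23 March 2021 — is 23 September 2022.
The period was tolled for 267 days by the emergency suspension of filing deadlines (2 February 2022 to 27 October 2022), pushing the deadline to 17 June 2023.
None of the other events listed affects the running of the period under the stated rules.
The 14 May 2023 filing precedes the 17 June 2023 deadline; the claim is timely.

TIMELY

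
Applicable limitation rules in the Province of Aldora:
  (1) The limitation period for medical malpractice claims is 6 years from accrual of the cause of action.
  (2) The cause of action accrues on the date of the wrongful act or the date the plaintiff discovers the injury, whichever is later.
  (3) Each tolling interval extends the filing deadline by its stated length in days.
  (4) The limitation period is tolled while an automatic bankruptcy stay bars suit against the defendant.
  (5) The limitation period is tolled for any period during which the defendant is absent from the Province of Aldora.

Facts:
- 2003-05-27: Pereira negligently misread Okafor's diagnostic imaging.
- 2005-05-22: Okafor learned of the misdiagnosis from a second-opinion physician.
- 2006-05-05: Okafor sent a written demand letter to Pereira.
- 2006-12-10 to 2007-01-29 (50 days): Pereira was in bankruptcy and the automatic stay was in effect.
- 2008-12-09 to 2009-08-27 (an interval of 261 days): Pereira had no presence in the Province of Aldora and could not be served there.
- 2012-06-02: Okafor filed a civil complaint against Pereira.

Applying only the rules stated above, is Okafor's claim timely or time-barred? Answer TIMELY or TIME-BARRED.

Because discovery on 2005-05-22 post-dates the 2003-05-27 act, accrual under the later-of rule falls on 2005-05-22.
The untolled deadline — 6 years after 2005-05-22 — is 2011-05-22.
The period was tolled for 50 days by the automatic bankruptcy stay (2006-12-10 to 2007-01-29), pushing the deadline to 2011-07-11.
The period was tolled for 261 days by the defendant's absence from the jurisdiction (2008-12-09 to 2009-08-27), pushing the deadline to 2012-03-28.
Nothing else in the chronology tolls or restarts the period.
Okafor filed on 2012-06-02, after the 2012-03-28 deadline, so the action is time-barred.

TIME-BARRED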